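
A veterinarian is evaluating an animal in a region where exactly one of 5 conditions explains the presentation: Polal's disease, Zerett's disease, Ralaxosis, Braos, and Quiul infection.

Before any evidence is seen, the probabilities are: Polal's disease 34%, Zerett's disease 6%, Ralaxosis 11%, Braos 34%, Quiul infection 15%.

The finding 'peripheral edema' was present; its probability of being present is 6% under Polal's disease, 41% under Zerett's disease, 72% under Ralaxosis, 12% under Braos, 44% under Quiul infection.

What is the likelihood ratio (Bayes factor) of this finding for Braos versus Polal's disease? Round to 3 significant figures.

The Bayes factor is the ratio of the two likelihoods.
  Braos: 0.12
  Polal's disease: 0.06
Bayes factor = 0.12 / 0.06 ≈ 2.00

2.00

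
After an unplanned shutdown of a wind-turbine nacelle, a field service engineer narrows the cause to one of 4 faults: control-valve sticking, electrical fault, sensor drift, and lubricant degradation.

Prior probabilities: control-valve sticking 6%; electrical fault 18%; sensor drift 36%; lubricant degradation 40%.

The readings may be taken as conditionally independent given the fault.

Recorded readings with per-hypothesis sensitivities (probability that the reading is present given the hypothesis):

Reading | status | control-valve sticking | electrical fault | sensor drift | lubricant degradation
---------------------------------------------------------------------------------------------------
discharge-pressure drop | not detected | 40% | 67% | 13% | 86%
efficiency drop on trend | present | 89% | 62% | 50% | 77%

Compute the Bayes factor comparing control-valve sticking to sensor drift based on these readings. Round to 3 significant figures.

Joint likelihood of the reading pattern under each hypothesis (using 1 − P(present | H) for each absent reading):
  control-valve sticking: (1 − 0.40) × 0.89 = 0.534
  sensor drift: (1 − 0.13) × 0.50 = 0.435
Bayes factor = 0.534 / 0.435 ≈ 1.23

1.23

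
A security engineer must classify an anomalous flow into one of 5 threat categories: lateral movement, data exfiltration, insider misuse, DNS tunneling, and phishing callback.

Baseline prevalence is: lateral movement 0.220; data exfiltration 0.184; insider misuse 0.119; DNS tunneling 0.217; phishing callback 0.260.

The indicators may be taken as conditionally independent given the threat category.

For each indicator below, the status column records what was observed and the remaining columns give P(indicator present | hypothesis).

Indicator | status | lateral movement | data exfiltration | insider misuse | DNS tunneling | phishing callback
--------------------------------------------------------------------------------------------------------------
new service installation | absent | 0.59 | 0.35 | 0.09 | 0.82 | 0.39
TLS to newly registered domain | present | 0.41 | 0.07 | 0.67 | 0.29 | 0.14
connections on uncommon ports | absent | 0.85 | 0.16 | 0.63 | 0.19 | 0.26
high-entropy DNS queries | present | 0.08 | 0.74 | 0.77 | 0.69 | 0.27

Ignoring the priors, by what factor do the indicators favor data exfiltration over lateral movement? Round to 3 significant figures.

14.0

Joint likelihood of the indicator pattern under each hypothesis (using 1 − P(present | H) for each absent indicator):
  data exfiltration: (1 − 0.35) × 0.07 × (1 − 0.16) × 0.74 = 0.028283
  lateral movement: (1 − 0.59) × 0.41 × (1 − 0.85) × 0.08 = 0.0020172
Bayes factor = 0.028283 / 0.0020172 ≈ 14.0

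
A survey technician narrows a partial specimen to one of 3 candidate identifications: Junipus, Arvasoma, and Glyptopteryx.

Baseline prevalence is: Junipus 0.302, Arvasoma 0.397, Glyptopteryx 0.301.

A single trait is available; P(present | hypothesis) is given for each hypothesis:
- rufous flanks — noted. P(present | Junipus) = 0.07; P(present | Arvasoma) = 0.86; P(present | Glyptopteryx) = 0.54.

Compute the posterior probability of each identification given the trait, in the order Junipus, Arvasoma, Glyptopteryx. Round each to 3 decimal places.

0.040, 0.650, 0.310

For each hypothesis, the unnormalized posterior weight is prior × likelihood:
  Junipus: 0.302 × 0.07 = 0.02114
  Arvasoma: 0.397 × 0.86 = 0.34142
  Glyptopteryx: 0.301 × 0.54 = 0.16254
The unnormalized weights sum to 0.5251.
P(Junipus | evidence) = 0.02114 / 0.5251 ≈ 0.040
P(Arvasoma | evidence) = 0.34142 / 0.5251 ≈ 0.650
P(Glyptopteryx | evidence) = 0.16254 / 0.5251 ≈ 0.310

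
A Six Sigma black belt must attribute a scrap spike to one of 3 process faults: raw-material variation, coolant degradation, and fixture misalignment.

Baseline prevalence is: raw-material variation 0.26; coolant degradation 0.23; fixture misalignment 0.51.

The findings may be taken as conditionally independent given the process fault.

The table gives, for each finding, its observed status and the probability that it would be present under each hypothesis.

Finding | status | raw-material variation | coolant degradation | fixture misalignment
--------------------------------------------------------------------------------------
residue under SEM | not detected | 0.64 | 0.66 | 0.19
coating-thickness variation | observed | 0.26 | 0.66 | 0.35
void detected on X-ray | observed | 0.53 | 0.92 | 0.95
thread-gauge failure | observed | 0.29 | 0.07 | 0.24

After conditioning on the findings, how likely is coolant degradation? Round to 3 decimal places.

0.083

For each hypothesis, the unnormalized posterior weight is prior × product of the finding likelihoods (using 1 − P(present | H) for each absent finding):
  raw-material variation: 0.26 × (1 − 0.64) × 0.26 × 0.53 × 0.29 = 0.0037404
  coolant degradation: 0.23 × (1 − 0.66) × 0.66 × 0.92 × 0.07 = 0.0033238
  fixture misalignment: 0.51 × (1 − 0.19) × 0.35 × 0.95 × 0.24 = 0.032965
Marginal likelihood of the evidence = 0.04003.
P(coolant degradation | evidence) = 0.0033238 / 0.04003 ≈ 0.083.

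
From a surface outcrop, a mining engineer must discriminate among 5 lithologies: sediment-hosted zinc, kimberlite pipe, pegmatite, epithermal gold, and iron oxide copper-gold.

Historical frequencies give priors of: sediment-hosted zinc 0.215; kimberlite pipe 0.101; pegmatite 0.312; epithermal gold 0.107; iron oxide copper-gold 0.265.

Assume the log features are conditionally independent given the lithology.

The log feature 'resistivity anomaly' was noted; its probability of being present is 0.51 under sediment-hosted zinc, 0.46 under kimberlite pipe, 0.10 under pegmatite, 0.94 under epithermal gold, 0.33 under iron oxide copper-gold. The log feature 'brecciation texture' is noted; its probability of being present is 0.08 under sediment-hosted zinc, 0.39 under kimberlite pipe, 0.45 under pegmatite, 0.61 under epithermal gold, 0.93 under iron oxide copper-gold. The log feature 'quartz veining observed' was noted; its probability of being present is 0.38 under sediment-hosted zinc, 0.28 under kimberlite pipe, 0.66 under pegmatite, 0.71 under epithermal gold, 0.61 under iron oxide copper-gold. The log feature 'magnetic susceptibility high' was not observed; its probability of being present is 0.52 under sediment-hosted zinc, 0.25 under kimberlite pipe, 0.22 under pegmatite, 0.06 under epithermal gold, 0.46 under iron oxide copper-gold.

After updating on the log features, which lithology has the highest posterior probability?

epithermal gold

By Bayes' rule with conditional independence, the unnormalized weight for each hypothesis is prior × ∏ likelihoods (using 1 − P(present | H) for each absent log feature):
  sediment-hosted zinc: 0.215 × 0.51 × 0.08 × 0.38 × (1 − 0.52) = 0.0016
  kimberlite pipe: 0.101 × 0.46 × 0.39 × 0.28 × (1 − 0.25) = 0.0038051
  pegmatite: 0.312 × 0.10 × 0.45 × 0.66 × (1 − 0.22) = 0.0072278
  epithermal gold: 0.107 × 0.94 × 0.61 × 0.71 × (1 − 0.06) = 0.040948
  iron oxide copper-gold: 0.265 × 0.33 × 0.93 × 0.61 × (1 − 0.46) = 0.02679
The unnormalized weights sum to 0.08037.
P(sediment-hosted zinc | evidence) ≈ 0.0016 / 0.08037 ≈ 0.020
P(kimberlite pipe | evidence) ≈ 0.0038051 / 0.08037 ≈ 0.047
P(pegmatite | evidence) ≈ 0.0072278 / 0.08037 ≈ 0.090
P(epithermal gold | evidence) ≈ 0.040948 / 0.08037 ≈ 0.509
P(iron oxide copper-gold | evidence) ≈ 0.02679 / 0.08037 ≈ 0.333
The largest is 0.509, so epithermal gold is most probable.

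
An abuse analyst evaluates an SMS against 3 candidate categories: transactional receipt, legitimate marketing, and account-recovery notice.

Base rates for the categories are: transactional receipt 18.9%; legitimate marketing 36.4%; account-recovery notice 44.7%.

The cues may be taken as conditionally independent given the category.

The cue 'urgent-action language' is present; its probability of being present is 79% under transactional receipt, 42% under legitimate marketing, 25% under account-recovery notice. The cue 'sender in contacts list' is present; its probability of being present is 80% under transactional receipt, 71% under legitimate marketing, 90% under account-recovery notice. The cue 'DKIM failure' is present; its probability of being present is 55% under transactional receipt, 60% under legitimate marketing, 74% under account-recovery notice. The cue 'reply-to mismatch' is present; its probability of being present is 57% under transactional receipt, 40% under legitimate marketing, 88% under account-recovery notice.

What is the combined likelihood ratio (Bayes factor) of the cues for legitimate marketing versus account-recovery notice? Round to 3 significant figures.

The Bayes factor is the ratio of the joint likelihoods of the cue pattern under the two hypotheses.
  legitimate marketing: 0.42 × 0.71 × 0.60 × 0.40 = 0.071568
  account-recovery notice: 0.25 × 0.90 × 0.74 × 0.88 = 0.14652
Bayes factor = 0.071568 / 0.14652 ≈ 0.488

0.488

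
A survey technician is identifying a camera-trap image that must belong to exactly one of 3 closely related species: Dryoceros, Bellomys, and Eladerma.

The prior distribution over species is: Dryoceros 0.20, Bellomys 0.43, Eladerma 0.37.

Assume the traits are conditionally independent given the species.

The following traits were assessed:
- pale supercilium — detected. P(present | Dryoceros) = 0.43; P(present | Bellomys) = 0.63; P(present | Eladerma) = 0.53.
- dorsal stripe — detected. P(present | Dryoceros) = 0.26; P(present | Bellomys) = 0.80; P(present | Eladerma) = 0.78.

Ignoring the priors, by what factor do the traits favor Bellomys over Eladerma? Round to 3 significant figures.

Joint likelihood of the trait pattern under each hypothesis:
  Bellomys: 0.63 × 0.80 = 0.504
  Eladerma: 0.53 × 0.78 = 0.4134
Bayes factor = 0.504 / 0.4134 ≈ 1.22

1.22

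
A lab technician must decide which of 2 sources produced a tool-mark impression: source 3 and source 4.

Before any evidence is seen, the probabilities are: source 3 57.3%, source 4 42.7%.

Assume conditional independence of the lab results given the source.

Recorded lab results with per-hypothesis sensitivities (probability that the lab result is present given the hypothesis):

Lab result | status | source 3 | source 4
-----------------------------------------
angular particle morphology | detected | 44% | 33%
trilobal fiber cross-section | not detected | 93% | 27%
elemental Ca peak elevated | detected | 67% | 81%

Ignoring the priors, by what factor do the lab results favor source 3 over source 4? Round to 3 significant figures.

0.106

The Bayes factor is the ratio of the joint likelihoods of the lab result pattern under the two hypotheses (using 1 − P(present | H) for each absent lab result).
  source 3: 0.44 × (1 − 0.93) × 0.67 = 0.020636
  source 4: 0.33 × (1 − 0.27) × 0.81 = 0.19513
Bayes factor = 0.020636 / 0.19513 ≈ 0.106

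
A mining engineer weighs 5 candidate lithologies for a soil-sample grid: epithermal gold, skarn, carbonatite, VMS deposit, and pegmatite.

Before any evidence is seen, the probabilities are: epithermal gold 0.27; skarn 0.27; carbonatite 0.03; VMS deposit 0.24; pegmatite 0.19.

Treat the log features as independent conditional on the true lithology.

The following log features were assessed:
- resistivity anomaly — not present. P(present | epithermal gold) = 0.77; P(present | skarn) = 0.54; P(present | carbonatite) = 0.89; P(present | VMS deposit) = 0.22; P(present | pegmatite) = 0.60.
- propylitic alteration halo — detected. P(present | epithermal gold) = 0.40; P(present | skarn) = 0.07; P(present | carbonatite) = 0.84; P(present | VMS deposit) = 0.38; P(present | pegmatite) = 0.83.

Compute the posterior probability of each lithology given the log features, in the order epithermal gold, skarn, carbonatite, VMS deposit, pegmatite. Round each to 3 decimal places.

0.146, 0.051, 0.016, 0.417, 0.370

Multiply each prior by the joint likelihood of the log feature pattern (using 1 − P(present | H) for each absent log feature):
  epithermal gold: 0.27 × (1 − 0.77) × 0.40 = 0.02484
  skarn: 0.27 × (1 − 0.54) × 0.07 = 0.008694
  carbonatite: 0.03 × (1 − 0.89) × 0.84 = 0.002772
  VMS deposit: 0.24 × (1 − 0.22) × 0.38 = 0.071136
  pegmatite: 0.19 × (1 − 0.60) × 0.83 = 0.06308
Marginal likelihood of the evidence = 0.17052.
P(epithermal gold | evidence) = 0.02484 / 0.17052 ≈ 0.146
P(skarn | evidence) = 0.008694 / 0.17052 ≈ 0.051
P(carbonatite | evidence) = 0.002772 / 0.17052 ≈ 0.016
P(VMS deposit | evidence) = 0.071136 / 0.17052 ≈ 0.417
P(pegmatite | evidence) = 0.06308 / 0.17052 ≈ 0.370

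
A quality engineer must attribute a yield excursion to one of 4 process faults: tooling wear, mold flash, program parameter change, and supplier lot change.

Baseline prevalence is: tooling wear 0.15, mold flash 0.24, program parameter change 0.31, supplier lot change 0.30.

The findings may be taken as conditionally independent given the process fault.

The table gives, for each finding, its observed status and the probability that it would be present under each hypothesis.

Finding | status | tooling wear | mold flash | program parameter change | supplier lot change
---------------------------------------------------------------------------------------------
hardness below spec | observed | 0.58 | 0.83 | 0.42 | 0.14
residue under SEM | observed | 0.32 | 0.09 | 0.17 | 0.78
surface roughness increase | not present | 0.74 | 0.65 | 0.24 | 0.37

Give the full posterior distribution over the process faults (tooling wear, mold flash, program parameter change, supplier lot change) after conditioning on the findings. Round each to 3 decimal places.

0.142, 0.123, 0.330, 0.405

By Bayes' rule with conditional independence, the unnormalized weight for each hypothesis is prior × ∏ likelihoods (using 1 − P(present | H) for each absent finding):
  tooling wear: 0.15 × 0.58 × 0.32 × (1 − 0.74) = 0.0072384
  mold flash: 0.24 × 0.83 × 0.09 × (1 − 0.65) = 0.0062748
  program parameter change: 0.31 × 0.42 × 0.17 × (1 − 0.24) = 0.016822
  supplier lot change: 0.30 × 0.14 × 0.78 × (1 − 0.37) = 0.020639
Marginal likelihood of the evidence = 0.050974.
P(tooling wear | evidence) = 0.0072384 / 0.050974 ≈ 0.142
P(mold flash | evidence) = 0.0062748 / 0.050974 ≈ 0.123
P(program parameter change | evidence) = 0.016822 / 0.050974 ≈ 0.330
P(supplier lot change | evidence) = 0.020639 / 0.050974 ≈ 0.405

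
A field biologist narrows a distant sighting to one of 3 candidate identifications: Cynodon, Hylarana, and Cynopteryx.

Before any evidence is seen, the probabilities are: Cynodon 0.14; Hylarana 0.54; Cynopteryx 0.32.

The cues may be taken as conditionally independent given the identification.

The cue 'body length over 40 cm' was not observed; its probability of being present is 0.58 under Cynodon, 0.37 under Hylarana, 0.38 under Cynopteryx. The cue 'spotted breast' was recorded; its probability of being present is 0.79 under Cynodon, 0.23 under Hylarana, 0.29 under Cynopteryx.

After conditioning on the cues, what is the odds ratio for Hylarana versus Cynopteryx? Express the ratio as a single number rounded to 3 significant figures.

Unnormalized posterior weight (prior times the cue likelihoods) for each of the two hypotheses (using 1 − P(present | H) for each absent cue):
  Hylarana: 0.54 × (1 − 0.37) × 0.23 = 0.078246
  Cynopteryx: 0.32 × (1 − 0.38) × 0.29 = 0.057536
Odds(Hylarana : Cynopteryx) = 0.078246 / 0.057536 ≈ 1.36.

1.36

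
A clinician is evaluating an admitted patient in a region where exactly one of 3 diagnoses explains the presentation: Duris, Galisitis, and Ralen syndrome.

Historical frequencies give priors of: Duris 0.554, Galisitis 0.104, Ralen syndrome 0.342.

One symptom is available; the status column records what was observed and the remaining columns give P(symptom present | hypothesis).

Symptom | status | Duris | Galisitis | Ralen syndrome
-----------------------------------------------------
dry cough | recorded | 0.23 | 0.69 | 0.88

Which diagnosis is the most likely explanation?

For each hypothesis, the unnormalized posterior weight is prior × likelihood:
  Duris: 0.554 × 0.23 = 0.12742
  Galisitis: 0.104 × 0.69 = 0.07176
  Ralen syndrome: 0.342 × 0.88 = 0.30096
The unnormalized weights sum to 0.50014.
P(Duris | evidence) ≈ 0.12742 / 0.50014 ≈ 0.255
P(Galisitis | evidence) ≈ 0.07176 / 0.50014 ≈ 0.143
P(Ralen syndrome | evidence) ≈ 0.30096 / 0.50014 ≈ 0.602
The largest is 0.602, so Ralen syndrome is most probable.

Ralen syndrome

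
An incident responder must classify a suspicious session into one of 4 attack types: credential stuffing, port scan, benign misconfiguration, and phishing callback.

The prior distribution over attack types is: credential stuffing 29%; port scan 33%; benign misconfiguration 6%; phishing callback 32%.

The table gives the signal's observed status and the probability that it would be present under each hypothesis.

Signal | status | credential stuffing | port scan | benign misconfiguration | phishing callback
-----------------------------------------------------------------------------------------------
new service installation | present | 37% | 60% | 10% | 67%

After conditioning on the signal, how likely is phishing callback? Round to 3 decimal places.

For each hypothesis, the unnormalized posterior weight is prior × likelihood:
  credential stuffing: 0.29 × 0.37 = 0.1073
  port scan: 0.33 × 0.60 = 0.198
  benign misconfiguration: 0.06 × 0.10 = 0.006
  phishing callback: 0.32 × 0.67 = 0.2144
Normalizing constant Z = 0.1073 + 0.198 + 0.006 + 0.2144 = 0.5257.
P(phishing callback | evidence) = 0.2144 / 0.5257 ≈ 0.408.

0.408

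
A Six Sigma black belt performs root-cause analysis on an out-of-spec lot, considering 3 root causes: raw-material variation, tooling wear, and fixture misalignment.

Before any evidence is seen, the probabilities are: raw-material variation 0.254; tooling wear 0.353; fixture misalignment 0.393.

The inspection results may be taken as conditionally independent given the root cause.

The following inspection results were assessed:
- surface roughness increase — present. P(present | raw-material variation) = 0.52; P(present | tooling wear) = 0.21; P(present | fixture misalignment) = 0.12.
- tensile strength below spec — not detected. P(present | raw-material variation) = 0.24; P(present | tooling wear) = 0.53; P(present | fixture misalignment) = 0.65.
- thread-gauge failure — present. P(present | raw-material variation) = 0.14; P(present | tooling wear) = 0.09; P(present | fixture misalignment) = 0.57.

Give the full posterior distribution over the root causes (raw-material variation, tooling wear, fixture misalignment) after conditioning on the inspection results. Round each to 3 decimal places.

0.528, 0.118, 0.354

Multiply each prior by the joint likelihood of the inspection result pattern (using 1 − P(present | H) for each absent inspection result):
  raw-material variation: 0.254 × 0.52 × (1 − 0.24) × 0.14 = 0.014053
  tooling wear: 0.353 × 0.21 × (1 − 0.53) × 0.09 = 0.0031357
  fixture misalignment: 0.393 × 0.12 × (1 − 0.65) × 0.57 = 0.0094084
Normalizing constant Z = 0.014053 + 0.0031357 + 0.0094084 = 0.026597.
P(raw-material variation | evidence) = 0.014053 / 0.026597 ≈ 0.528
P(tooling wear | evidence) = 0.0031357 / 0.026597 ≈ 0.118
P(fixture misalignment | evidence) = 0.0094084 / 0.026597 ≈ 0.354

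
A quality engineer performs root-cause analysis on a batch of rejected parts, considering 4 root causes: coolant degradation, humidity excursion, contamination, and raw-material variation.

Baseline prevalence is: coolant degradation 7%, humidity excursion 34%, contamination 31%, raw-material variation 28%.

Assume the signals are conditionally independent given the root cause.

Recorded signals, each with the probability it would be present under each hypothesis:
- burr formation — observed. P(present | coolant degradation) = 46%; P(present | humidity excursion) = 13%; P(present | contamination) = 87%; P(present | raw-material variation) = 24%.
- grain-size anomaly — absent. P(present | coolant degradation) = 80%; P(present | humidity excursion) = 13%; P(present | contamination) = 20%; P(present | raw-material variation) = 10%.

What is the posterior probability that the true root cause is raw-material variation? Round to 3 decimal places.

0.188

By Bayes' rule with conditional independence, the unnormalized weight for each hypothesis is prior × ∏ likelihoods (using 1 − P(present | H) for each absent signal):
  coolant degradation: 0.07 × 0.46 × (1 − 0.80) = 0.00644
  humidity excursion: 0.34 × 0.13 × (1 − 0.13) = 0.038454
  contamination: 0.31 × 0.87 × (1 − 0.20) = 0.21576
  raw-material variation: 0.28 × 0.24 × (1 − 0.10) = 0.06048
Normalizing constant Z = 0.00644 + 0.038454 + 0.21576 + 0.06048 = 0.32113.
P(raw-material variation | evidence) = 0.06048 / 0.32113 ≈ 0.188.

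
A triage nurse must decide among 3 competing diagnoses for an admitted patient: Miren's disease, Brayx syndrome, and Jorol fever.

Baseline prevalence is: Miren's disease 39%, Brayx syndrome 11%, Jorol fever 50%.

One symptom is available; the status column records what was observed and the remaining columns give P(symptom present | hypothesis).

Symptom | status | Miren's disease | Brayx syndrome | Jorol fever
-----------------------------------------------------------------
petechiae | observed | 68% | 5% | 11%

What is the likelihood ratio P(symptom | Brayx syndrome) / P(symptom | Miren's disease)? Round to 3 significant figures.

Likelihood of this symptom under each hypothesis:
  Brayx syndrome: 0.05
  Miren's disease: 0.68
Bayes factor = 0.05 / 0.68 ≈ 0.0735

0.0735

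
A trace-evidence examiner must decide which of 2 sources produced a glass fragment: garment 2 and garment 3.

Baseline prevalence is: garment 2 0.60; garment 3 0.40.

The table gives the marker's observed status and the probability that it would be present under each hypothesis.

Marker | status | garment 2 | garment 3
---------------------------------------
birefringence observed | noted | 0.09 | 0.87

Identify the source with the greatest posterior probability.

garment 3

For each hypothesis, the unnormalized posterior weight is prior × likelihood:
  garment 2: 0.60 × 0.09 = 0.054
  garment 3: 0.40 × 0.87 = 0.348
Normalizing constant Z = 0.054 + 0.348 = 0.402.
P(garment 2 | evidence) ≈ 0.054 / 0.402 ≈ 0.134
P(garment 3 | evidence) ≈ 0.348 / 0.402 ≈ 0.866
The largest is 0.866, so garment 3 is most probable.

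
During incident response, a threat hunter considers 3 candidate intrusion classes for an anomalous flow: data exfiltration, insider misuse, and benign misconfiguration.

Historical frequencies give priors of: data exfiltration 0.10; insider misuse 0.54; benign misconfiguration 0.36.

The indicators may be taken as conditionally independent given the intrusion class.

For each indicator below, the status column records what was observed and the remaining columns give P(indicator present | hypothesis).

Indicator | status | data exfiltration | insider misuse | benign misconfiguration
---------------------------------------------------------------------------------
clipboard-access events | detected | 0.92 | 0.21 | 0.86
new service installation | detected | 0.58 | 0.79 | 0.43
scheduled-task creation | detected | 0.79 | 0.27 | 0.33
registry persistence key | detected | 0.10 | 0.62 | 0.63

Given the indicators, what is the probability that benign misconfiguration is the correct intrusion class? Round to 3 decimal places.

Multiply each prior by the joint likelihood of the indicator pattern:
  data exfiltration: 0.10 × 0.92 × 0.58 × 0.79 × 0.10 = 0.0042154
  insider misuse: 0.54 × 0.21 × 0.79 × 0.27 × 0.62 = 0.014997
  benign misconfiguration: 0.36 × 0.86 × 0.43 × 0.33 × 0.63 = 0.027677
Normalizing constant Z = 0.0042154 + 0.014997 + 0.027677 = 0.046889.
P(benign misconfiguration | evidence) = 0.027677 / 0.046889 ≈ 0.590.

0.590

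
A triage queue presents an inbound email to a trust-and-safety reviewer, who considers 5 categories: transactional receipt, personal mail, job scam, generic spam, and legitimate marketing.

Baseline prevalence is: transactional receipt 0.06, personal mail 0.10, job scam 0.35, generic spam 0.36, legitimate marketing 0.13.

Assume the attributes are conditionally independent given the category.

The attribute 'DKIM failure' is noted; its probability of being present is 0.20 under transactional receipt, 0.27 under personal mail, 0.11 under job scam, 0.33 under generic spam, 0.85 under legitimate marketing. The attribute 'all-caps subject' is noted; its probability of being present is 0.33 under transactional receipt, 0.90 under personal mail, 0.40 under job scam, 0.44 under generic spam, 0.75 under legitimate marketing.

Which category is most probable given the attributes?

By Bayes' rule with conditional independence, the unnormalized weight for each hypothesis is prior × ∏ likelihoods:
  transactional receipt: 0.06 × 0.20 × 0.33 = 0.00396
  personal mail: 0.10 × 0.27 × 0.90 = 0.0243
  job scam: 0.35 × 0.11 × 0.40 = 0.0154
  generic spam: 0.36 × 0.33 × 0.44 = 0.052272
  legitimate marketing: 0.13 × 0.85 × 0.75 = 0.082875
Normalizing constant Z = 0.00396 + 0.0243 + 0.0154 + 0.052272 + 0.082875 = 0.17881.
P(transactional receipt | evidence) ≈ 0.00396 / 0.17881 ≈ 0.022
P(personal mail | evidence) ≈ 0.0243 / 0.17881 ≈ 0.136
P(job scam | evidence) ≈ 0.0154 / 0.17881 ≈ 0.086
P(generic spam | evidence) ≈ 0.052272 / 0.17881 ≈ 0.292
P(legitimate marketing | evidence) ≈ 0.082875 / 0.17881 ≈ 0.463
The largest is 0.463, so legitimate marketing is most probable.

legitimate marketing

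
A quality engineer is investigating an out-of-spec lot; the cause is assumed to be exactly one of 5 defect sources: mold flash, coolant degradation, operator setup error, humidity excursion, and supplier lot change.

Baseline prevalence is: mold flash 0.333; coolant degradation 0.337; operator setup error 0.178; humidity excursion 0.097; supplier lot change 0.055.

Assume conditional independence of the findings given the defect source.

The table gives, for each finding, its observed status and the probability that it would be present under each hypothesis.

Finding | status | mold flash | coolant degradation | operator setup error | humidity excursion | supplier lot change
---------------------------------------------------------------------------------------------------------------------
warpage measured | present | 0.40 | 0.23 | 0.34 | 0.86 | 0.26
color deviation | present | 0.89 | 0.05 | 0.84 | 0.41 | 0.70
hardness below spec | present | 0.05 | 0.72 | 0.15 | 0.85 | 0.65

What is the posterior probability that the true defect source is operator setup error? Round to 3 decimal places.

0.147

For each hypothesis, the unnormalized posterior weight is prior × product of the finding likelihoods:
  mold flash: 0.333 × 0.40 × 0.89 × 0.05 = 0.0059274
  coolant degradation: 0.337 × 0.23 × 0.05 × 0.72 = 0.0027904
  operator setup error: 0.178 × 0.34 × 0.84 × 0.15 = 0.0076255
  humidity excursion: 0.097 × 0.86 × 0.41 × 0.85 = 0.029072
  supplier lot change: 0.055 × 0.26 × 0.70 × 0.65 = 0.0065065
The unnormalized weights sum to 0.051922.
P(operator setup error | evidence) = 0.0076255 / 0.051922 ≈ 0.147.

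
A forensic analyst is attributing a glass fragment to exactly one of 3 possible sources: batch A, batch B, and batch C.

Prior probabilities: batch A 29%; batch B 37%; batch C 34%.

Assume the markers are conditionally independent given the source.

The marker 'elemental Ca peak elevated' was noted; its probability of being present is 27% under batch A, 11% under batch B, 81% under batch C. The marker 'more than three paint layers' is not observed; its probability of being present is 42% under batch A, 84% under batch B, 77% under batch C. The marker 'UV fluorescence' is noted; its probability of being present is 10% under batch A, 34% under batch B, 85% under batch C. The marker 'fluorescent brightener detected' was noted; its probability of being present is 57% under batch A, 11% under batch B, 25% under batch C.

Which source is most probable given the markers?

By Bayes' rule with conditional independence, the unnormalized weight for each hypothesis is prior × ∏ likelihoods (using 1 − P(present | H) for each absent marker):
  batch A: 0.29 × 0.27 × (1 − 0.42) × 0.10 × 0.57 = 0.0025886
  batch B: 0.37 × 0.11 × (1 − 0.84) × 0.34 × 0.11 = 0.00024355
  batch C: 0.34 × 0.81 × (1 − 0.77) × 0.85 × 0.25 = 0.01346
The unnormalized weights sum to 0.016292.
P(batch A | evidence) ≈ 0.0025886 / 0.016292 ≈ 0.159
P(batch B | evidence) ≈ 0.00024355 / 0.016292 ≈ 0.015
P(batch C | evidence) ≈ 0.01346 / 0.016292 ≈ 0.826
The largest is 0.826, so batch C is most probable.

batch C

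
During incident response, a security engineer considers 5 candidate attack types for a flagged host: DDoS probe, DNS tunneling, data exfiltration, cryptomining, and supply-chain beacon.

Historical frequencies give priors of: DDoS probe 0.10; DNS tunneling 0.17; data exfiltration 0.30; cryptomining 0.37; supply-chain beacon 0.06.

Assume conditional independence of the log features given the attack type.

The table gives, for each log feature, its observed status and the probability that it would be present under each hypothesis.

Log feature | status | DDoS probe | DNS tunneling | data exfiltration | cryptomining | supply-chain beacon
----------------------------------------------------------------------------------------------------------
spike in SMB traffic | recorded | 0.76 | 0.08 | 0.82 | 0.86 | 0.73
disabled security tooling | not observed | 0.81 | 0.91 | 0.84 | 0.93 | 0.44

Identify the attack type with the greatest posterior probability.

For each hypothesis, the unnormalized posterior weight is prior × product of the log feature likelihoods (using 1 − P(present | H) for each absent log feature):
  DDoS probe: 0.10 × 0.76 × (1 − 0.81) = 0.01444
  DNS tunneling: 0.17 × 0.08 × (1 − 0.91) = 0.001224
  data exfiltration: 0.30 × 0.82 × (1 − 0.84) = 0.03936
  cryptomining: 0.37 × 0.86 × (1 − 0.93) = 0.022274
  supply-chain beacon: 0.06 × 0.73 × (1 − 0.44) = 0.024528
The unnormalized weights sum to 0.10183.
P(DDoS probe | evidence) ≈ 0.01444 / 0.10183 ≈ 0.142
P(DNS tunneling | evidence) ≈ 0.001224 / 0.10183 ≈ 0.012
P(data exfiltration | evidence) ≈ 0.03936 / 0.10183 ≈ 0.387
P(cryptomining | evidence) ≈ 0.022274 / 0.10183 ≈ 0.219
P(supply-chain beacon | evidence) ≈ 0.024528 / 0.10183 ≈ 0.241
The largest is 0.387, so data exfiltration is most probable.

data exfiltration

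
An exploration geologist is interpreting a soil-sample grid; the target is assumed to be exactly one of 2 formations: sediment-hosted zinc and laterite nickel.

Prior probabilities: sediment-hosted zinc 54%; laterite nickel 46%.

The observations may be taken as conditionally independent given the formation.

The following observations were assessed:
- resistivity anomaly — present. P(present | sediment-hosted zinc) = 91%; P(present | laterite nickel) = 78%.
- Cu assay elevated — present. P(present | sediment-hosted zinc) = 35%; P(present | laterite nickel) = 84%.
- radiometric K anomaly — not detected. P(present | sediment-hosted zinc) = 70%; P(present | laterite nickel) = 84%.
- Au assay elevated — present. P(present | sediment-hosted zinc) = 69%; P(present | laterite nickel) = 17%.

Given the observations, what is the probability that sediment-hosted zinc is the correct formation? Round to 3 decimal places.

0.813

For each hypothesis, the unnormalized posterior weight is prior × product of the observation likelihoods (using 1 − P(present | H) for each absent observation):
  sediment-hosted zinc: 0.54 × 0.91 × 0.35 × (1 − 0.70) × 0.69 = 0.035602
  laterite nickel: 0.46 × 0.78 × 0.84 × (1 − 0.84) × 0.17 = 0.0081979
Marginal likelihood of the evidence = 0.0438.
P(sediment-hosted zinc | evidence) = 0.035602 / 0.0438 ≈ 0.813.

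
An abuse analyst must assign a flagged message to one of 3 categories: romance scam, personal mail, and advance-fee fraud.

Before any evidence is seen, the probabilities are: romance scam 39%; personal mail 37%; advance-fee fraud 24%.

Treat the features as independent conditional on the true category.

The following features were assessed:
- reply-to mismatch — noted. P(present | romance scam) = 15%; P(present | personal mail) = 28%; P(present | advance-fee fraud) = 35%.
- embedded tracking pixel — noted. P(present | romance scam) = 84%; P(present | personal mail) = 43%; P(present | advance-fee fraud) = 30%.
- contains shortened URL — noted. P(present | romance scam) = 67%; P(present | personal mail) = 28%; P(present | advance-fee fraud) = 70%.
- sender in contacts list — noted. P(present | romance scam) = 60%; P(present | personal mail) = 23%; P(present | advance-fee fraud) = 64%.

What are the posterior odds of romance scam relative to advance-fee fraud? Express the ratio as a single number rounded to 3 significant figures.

The normalizing constant cancels in an odds ratio, so compute prior × likelihood for the two hypotheses only:
  romance scam: 0.39 × 0.15 × 0.84 × 0.67 × 0.60 = 0.019754
  advance-fee fraud: 0.24 × 0.35 × 0.30 × 0.70 × 0.64 = 0.01129
Odds(romance scam : advance-fee fraud) = 0.019754 / 0.01129 ≈ 1.75.

1.75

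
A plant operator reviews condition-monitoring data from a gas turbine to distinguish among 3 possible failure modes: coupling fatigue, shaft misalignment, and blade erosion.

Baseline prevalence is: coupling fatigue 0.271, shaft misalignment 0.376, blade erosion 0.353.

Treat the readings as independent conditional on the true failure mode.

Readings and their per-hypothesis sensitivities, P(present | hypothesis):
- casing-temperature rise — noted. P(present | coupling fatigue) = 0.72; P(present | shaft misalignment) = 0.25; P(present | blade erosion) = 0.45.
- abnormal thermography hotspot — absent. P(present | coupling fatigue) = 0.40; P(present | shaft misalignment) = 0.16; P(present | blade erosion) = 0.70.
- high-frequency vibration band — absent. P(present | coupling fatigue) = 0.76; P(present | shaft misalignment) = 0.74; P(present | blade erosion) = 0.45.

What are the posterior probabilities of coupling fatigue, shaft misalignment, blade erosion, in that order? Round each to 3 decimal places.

For each hypothesis, the unnormalized posterior weight is prior × product of the reading likelihoods (using 1 − P(present | H) for each absent reading):
  coupling fatigue: 0.271 × 0.72 × (1 − 0.40) × (1 − 0.76) = 0.028097
  shaft misalignment: 0.376 × 0.25 × (1 − 0.16) × (1 − 0.74) = 0.02053
  blade erosion: 0.353 × 0.45 × (1 − 0.70) × (1 − 0.45) = 0.02621
The unnormalized weights sum to 0.074837.
P(coupling fatigue | evidence) = 0.028097 / 0.074837 ≈ 0.375
P(shaft misalignment | evidence) = 0.02053 / 0.074837 ≈ 0.274
P(blade erosion | evidence) = 0.02621 / 0.074837 ≈ 0.350

0.375, 0.274, 0.350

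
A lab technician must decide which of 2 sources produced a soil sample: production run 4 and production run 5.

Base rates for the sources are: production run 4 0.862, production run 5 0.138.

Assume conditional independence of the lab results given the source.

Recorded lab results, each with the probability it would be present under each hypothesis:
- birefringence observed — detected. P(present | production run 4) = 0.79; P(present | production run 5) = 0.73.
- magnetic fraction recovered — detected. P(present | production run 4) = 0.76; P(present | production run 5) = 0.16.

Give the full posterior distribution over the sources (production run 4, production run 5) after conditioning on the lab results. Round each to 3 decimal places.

For each hypothesis, the unnormalized posterior weight is prior × product of the lab result likelihoods:
  production run 4: 0.862 × 0.79 × 0.76 = 0.51754
  production run 5: 0.138 × 0.73 × 0.16 = 0.016118
The unnormalized weights sum to 0.53366.
P(production run 4 | evidence) = 0.51754 / 0.53366 ≈ 0.970
P(production run 5 | evidence) = 0.016118 / 0.53366 ≈ 0.030

0.970, 0.030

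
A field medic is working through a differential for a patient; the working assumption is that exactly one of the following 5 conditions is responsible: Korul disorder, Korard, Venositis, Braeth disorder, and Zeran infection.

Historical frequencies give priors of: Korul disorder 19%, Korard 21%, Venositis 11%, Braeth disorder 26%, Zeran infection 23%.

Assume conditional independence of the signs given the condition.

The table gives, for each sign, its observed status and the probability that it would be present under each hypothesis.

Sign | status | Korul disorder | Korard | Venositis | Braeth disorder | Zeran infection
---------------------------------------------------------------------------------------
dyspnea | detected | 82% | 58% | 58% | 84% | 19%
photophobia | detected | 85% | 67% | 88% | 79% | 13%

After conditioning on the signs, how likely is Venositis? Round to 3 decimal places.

0.125

For each hypothesis, the unnormalized posterior weight is prior × product of the sign likelihoods:
  Korul disorder: 0.19 × 0.82 × 0.85 = 0.13243
  Korard: 0.21 × 0.58 × 0.67 = 0.081606
  Venositis: 0.11 × 0.58 × 0.88 = 0.056144
  Braeth disorder: 0.26 × 0.84 × 0.79 = 0.17254
  Zeran infection: 0.23 × 0.19 × 0.13 = 0.005681
Marginal likelihood of the evidence = 0.4484.
P(Venositis | evidence) = 0.056144 / 0.4484 ≈ 0.125.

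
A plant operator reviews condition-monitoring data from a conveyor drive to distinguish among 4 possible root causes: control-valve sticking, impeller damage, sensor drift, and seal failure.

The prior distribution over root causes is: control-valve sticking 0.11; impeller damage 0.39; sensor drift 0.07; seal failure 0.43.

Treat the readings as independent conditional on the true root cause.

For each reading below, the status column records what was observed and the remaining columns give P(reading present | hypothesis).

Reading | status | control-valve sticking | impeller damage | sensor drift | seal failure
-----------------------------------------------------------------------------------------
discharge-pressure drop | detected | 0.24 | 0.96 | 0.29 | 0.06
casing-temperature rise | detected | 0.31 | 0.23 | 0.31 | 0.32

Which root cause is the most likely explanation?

impeller damage

Multiply each prior by the joint likelihood of the reading pattern:
  control-valve sticking: 0.11 × 0.24 × 0.31 = 0.008184
  impeller damage: 0.39 × 0.96 × 0.23 = 0.086112
  sensor drift: 0.07 × 0.29 × 0.31 = 0.006293
  seal failure: 0.43 × 0.06 × 0.32 = 0.008256
Marginal likelihood of the evidence = 0.10885.
P(control-valve sticking | evidence) ≈ 0.008184 / 0.10885 ≈ 0.075
P(impeller damage | evidence) ≈ 0.086112 / 0.10885 ≈ 0.791
P(sensor drift | evidence) ≈ 0.006293 / 0.10885 ≈ 0.058
P(seal failure | evidence) ≈ 0.008256 / 0.10885 ≈ 0.076
The largest is 0.791, so impeller damage is most probable.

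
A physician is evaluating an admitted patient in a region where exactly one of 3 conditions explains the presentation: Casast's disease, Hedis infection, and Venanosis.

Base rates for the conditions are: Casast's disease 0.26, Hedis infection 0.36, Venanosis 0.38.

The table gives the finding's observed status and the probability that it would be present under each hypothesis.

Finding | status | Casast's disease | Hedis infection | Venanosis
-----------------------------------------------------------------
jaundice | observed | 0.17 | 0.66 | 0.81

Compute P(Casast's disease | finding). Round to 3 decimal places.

Multiply each prior by the likelihood of the finding:
  Casast's disease: 0.26 × 0.17 = 0.0442
  Hedis infection: 0.36 × 0.66 = 0.2376
  Venanosis: 0.38 × 0.81 = 0.3078
Normalizing constant Z = 0.0442 + 0.2376 + 0.3078 = 0.5896.
P(Casast's disease | evidence) = 0.0442 / 0.5896 ≈ 0.075.

0.075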